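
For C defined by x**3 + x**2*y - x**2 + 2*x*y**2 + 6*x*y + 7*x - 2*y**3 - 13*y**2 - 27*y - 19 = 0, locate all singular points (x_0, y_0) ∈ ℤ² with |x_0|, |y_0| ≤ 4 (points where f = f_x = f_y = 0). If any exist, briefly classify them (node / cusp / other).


Singular points: {(1, -2)}; classification: cusp.

Compute partial derivatives:
  f_x = 3*x**2 + 2*x*y - 2*x + 2*y**2 + 6*y + 7.
  f_y = x**2 + 4*x*y + 6*x - 6*y**2 - 26*y - 27.
Scan x_0 ∈ {−4, ..., 4}. For each x_0, f_y(x_0, y) is a polynomial in y; find its integer roots y ∈ {−4, ..., 4}, then test f_x and f at those candidates.
  x = -4: f_y(-4, y) = -6*y**2 - 42*y - 35; no integer root y with |y| ≤ 4.
  x = -3: f_y(-3, y) = -6*y**2 - 38*y - 36; no integer root y with |y| ≤ 4.
  x = -2: f_y(-2, y) = -6*y**2 - 34*y - 35; no integer root y with |y| ≤ 4.
  x = -1: f_y(-1, y) = -6*y**2 - 30*y - 32; no integer root y with |y| ≤ 4.
  x = 0: f_y(0, y) = -6*y**2 - 26*y - 27; no integer root y with |y| ≤ 4.
  x = 1: f_y(1, y) = -6*y**2 - 22*y - 20; vanishes at y ∈ {-2}. (1, -2): f_x = 0, f = 0 — SINGULAR.
  x = 2: f_y(2, y) = -6*y**2 - 18*y - 11; no integer root y with |y| ≤ 4.
  x = 3: f_y(3, y) = -6*y**2 - 14*y; vanishes at y ∈ {0}. (3, 0): f_x = 28 ≠ 0.
  x = 4: f_y(4, y) = -6*y**2 - 10*y + 13; no integer root y with |y| ≤ 4.
Only singular point on the grid: (1, -2).
Classify: substitute x = 1 + u, y = -2 + v and expand: f = u**3 + u**2*v + 2*u*v**2 - 2*v**3 + v**2.
No constant or linear terms (consistent with a singular point). Quadratic part: v**2. Cubic part: u**3 + u**2*v + 2*u*v**2 - 2*v**3.
The quadratic part v**2 is a perfect square, so there is a single (double) tangent line v = 0, i.e. y = -2. Restricting the cubic part to that line (v = 0) leaves u**3 ≠ 0, so f is not divisible by v and the branch is v² ≈ -u**3 to lowest order — this is a cusp.
Classification: cusp.


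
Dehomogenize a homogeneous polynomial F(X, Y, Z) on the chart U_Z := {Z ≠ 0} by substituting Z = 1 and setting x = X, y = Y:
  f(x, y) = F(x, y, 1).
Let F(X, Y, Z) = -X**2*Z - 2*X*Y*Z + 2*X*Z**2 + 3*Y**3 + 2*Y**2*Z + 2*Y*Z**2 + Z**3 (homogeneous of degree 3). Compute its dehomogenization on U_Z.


f(x, y) = -x**2 - 2*x*y + 2*x + 3*y**3 + 2*y**2 + 2*y + 1

On U_Z we set Z = 1. Each monomial c·X^i·Y^j·Z^k in F becomes c·x^i·y^j·1^k = c·x^i·y^j.
Substituting Z = 1: F(X, Y, 1) = -x**2 - 2*x*y + 2*x + 3*y**3 + 2*y**2 + 2*y + 1.
Note: deg(f) ≤ deg(F) = 3; strict inequality happens when F is divisible by Z (lost terms).


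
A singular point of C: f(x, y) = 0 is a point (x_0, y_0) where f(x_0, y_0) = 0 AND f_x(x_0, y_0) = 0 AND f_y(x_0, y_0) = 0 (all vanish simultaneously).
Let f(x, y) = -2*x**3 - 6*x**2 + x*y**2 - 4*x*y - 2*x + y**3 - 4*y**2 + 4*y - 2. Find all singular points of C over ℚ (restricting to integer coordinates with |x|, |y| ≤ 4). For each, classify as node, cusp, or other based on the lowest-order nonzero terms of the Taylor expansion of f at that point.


Singular points: {(-1, 2)}; classification: cusp.

Compute partial derivatives:
  f_x = -6*x**2 - 12*x + y**2 - 4*y - 2.
  f_y = 2*x*y - 4*x + 3*y**2 - 8*y + 4.
Scan x_0 ∈ {−4, ..., 4}. For each x_0, f_y(x_0, y) is a polynomial in y; find its integer roots y ∈ {−4, ..., 4}, then test f_x and f at those candidates.
  x = -4: f_y(-4, y) = 3*y**2 - 16*y + 20; vanishes at y ∈ {2}. (-4, 2): f_x = -54 ≠ 0.
  x = -3: f_y(-3, y) = 3*y**2 - 14*y + 16; vanishes at y ∈ {2}. (-3, 2): f_x = -24 ≠ 0.
  x = -2: f_y(-2, y) = 3*y**2 - 12*y + 12; vanishes at y ∈ {2}. (-2, 2): f_x = -6 ≠ 0.
  x = -1: f_y(-1, y) = 3*y**2 - 10*y + 8; vanishes at y ∈ {2}. (-1, 2): f_x = 0, f = 0 — SINGULAR.
  x = 0: f_y(0, y) = 3*y**2 - 8*y + 4; vanishes at y ∈ {2}. (0, 2): f_x = -6 ≠ 0.
  x = 1: f_y(1, y) = 3*y**2 - 6*y; vanishes at y ∈ {0, 2}. (1, 0): f_x = -20 ≠ 0; (1, 2): f_x = -24 ≠ 0.
  x = 2: f_y(2, y) = 3*y**2 - 4*y - 4; vanishes at y ∈ {2}. (2, 2): f_x = -54 ≠ 0.
  x = 3: f_y(3, y) = 3*y**2 - 2*y - 8; vanishes at y ∈ {2}. (3, 2): f_x = -96 ≠ 0.
  x = 4: f_y(4, y) = 3*y**2 - 12; vanishes at y ∈ {-2, 2}. (4, -2): f_x = -134 ≠ 0; (4, 2): f_x = -150 ≠ 0.
Only singular point on the grid: (-1, 2).
Classify: substitute x = -1 + u, y = 2 + v and expand: f = -2*u**3 + u*v**2 + v**3 + v**2.
No constant or linear terms (consistent with a singular point). Quadratic part: v**2. Cubic part: -2*u**3 + u*v**2 + v**3.
The quadratic part v**2 is a perfect square, so there is a single (double) tangent line v = 0, i.e. y = 2. Restricting the cubic part to that line (v = 0) leaves -2*u**3 ≠ 0, so f is not divisible by v and the branch is v² ≈ 2*u**3 to lowest order — this is a cusp.
Classification: cusp.


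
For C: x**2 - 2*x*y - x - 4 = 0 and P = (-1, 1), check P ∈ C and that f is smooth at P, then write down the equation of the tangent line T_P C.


Tangent line at P: -5*x + 2*y - 7 = 0.

Step 1: f(-1, 1) = 0, so P lies on C.
Step 2: partial derivatives
  f_x(x, y) = 2*x - 2*y - 1, f_y(x, y) = -2*x.
  f_x(P) = -5, f_y(P) = 2 (gradient nonzero, so P is smooth).
Step 3: tangent line at P: -5·(x − -1) + 2·(y − 1) = 0.
Expanding: -5*x + 2*y - 7 = 0.


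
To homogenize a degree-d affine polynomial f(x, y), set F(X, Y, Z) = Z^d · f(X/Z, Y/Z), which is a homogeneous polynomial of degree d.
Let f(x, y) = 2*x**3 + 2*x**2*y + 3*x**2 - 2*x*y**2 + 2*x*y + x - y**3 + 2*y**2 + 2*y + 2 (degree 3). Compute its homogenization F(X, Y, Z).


F(X, Y, Z) = 2*X**3 + 2*X**2*Y + 3*X**2*Z - 2*X*Y**2 + 2*X*Y*Z + X*Z**2 - Y**3 + 2*Y**2*Z + 2*Y*Z**2 + 2*Z**3

deg(f) = 3.
Substitute x = X/Z, y = Y/Z into f, then multiply by Z^3.
  monomial 2·x^3·y^0 ↦ 2·X^3·Y^0·Z^0.
  monomial 2·x^2·y^1 ↦ 2·X^2·Y^1·Z^0.
  monomial 3·x^2·y^0 ↦ 3·X^2·Y^0·Z^1.
  monomial -2·x^1·y^2 ↦ -2·X^1·Y^2·Z^0.
  monomial 2·x^1·y^1 ↦ 2·X^1·Y^1·Z^1.
  monomial 1·x^1·y^0 ↦ 1·X^1·Y^0·Z^2.
  monomial -1·x^0·y^3 ↦ -1·X^0·Y^3·Z^0.
  monomial 2·x^0·y^2 ↦ 2·X^0·Y^2·Z^1.
  monomial 2·x^0·y^1 ↦ 2·X^0·Y^1·Z^2.
  monomial 2·x^0·y^0 ↦ 2·X^0·Y^0·Z^3.
Collecting: F(X, Y, Z) = 2*X**3 + 2*X**2*Y + 3*X**2*Z - 2*X*Y**2 + 2*X*Y*Z + X*Z**2 - Y**3 + 2*Y**2*Z + 2*Y*Z**2 + 2*Z**3.


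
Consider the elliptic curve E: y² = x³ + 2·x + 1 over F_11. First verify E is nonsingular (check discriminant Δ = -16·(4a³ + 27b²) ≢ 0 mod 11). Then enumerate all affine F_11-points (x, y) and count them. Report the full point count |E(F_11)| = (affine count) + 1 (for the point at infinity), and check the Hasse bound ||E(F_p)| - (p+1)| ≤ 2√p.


Affine points = {(0, 1), (0, 10), (1, 2), (1, 9), (3, 1), (3, 10), (5, 2), (5, 9), (6, 3), (6, 8), (8, 1), (8, 10), (9, 0), (10, 3), (10, 8)}; affine count = 15; |E(F_11)| = 16.

Discriminant check: Δ ∝ 4a³ + 27b² = 4·2³ + 27·1² = 4·8 + 27·1 ≡ 4 (mod 11). Nonzero ⇒ E is nonsingular.
For each x ∈ F_11, compute rhs = x³ + 2·x + 1 mod 11, then count y ∈ F_11 with y² ≡ rhs.
  x = 0: rhs = 1, matching y values: 1, 10 (2 points).
  x = 1: rhs = 4, matching y values: 2, 9 (2 points).
  x = 2: rhs = 2, matching y values: none (0 points).
  x = 3: rhs = 1, matching y values: 1, 10 (2 points).
  x = 4: rhs = 7, matching y values: none (0 points).
  x = 5: rhs = 4, matching y values: 2, 9 (2 points).
  x = 6: rhs = 9, matching y values: 3, 8 (2 points).
  x = 7: rhs = 6, matching y values: none (0 points).
  x = 8: rhs = 1, matching y values: 1, 10 (2 points).
  x = 9: rhs = 0, matching y values: 0 (1 points).
  x = 10: rhs = 9, matching y values: 3, 8 (2 points).
Total affine count: 15.
Full point count |E(F_11)| = 15 + 1 = 16.
Hasse bound: |16 − (11+1)| = |4| = 4 ≤ 2√11 ≈ 6.6332 ✓.


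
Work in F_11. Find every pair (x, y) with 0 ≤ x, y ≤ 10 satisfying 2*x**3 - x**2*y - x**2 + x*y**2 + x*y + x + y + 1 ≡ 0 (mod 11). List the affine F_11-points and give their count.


Affine F_11-points: {(0, 10), (1, 5), (3, 4), (3, 5), (4, 1), (4, 10), (5, 0), (5, 6), (7, 10), (8, 2), (8, 9), (9, 7), (10, 5)}; count = 13.

For each of the 121 pairs (x, y) ∈ F_11², evaluate f(x, y) mod 11. Record the zeros.
  x = 0: [0↦1, 1↦2, 2↦3, 3↦4, 4↦5, 5↦6, 6↦7, 7↦8, 8↦9, 9↦10, 10↦0]  zeros at y ∈ {10}
  x = 1: [0↦3, 1↦5, 2↦9, 3↦4, 4↦1, 5↦0, 6↦1, 7↦4, 8↦9, 9↦5, 10↦3]  zeros at y ∈ {5}
  x = 2: [0↦4, 1↦5, 2↦10, 3↦8, 4↦10, 5↦5, 6↦4, 7↦7, 8↦3, 9↦3, 10↦7]  zeros at y ∈ ∅
  x = 3: [0↦5, 1↦3, 2↦7, 3↦6, 4↦0, 5↦0, 6↦6, 7↦7, 8↦3, 9↦5, 10↦2]  zeros at y ∈ {4, 5}
  x = 4: [0↦7, 1↦0, 2↦1, 3↦10, 4↦5, 5↦8, 6↦8, 7↦5, 8↦10, 9↦1, 10↦0]  zeros at y ∈ {1, 10}
  x = 5: [0↦0, 1↦8, 2↦4, 3↦10, 4↦4, 5↦8, 6↦0, 7↦2, 8↦3, 9↦3, 10↦2]  zeros at y ∈ {0, 6}
  x = 6: [0↦7, 1↦6, 2↦6, 3↦7, 4↦9, 5↦1, 6↦5, 7↦10, 8↦5, 9↦1, 10↦9]  zeros at y ∈ ∅
  x = 7: [0↦7, 1↦6, 2↦8, 3↦2, 4↦10, 5↦10, 6↦2, 7↦8, 8↦6, 9↦7, 10↦0]  zeros at y ∈ {10}
  x = 8: [0↦1, 1↦9, 2↦0, 3↦7, 4↦8, 5↦3, 6↦3, 7↦8, 8↦7, 9↦0, 10↦9]  zeros at y ∈ {2, 9}
  x = 9: [0↦1, 1↦5, 2↦5, 3↦1, 4↦4, 5↦3, 6↦9, 7↦0, 8↦9, 9↦3, 10↦4]  zeros at y ∈ {7}
  x = 10: [0↦8, 1↦6, 2↦2, 3↦7, 4↦10, 5↦0, 6↦10, 7↦7, 8↦2, 9↦6, 10↦8]  zeros at y ∈ {5}
Collecting zeros: affine points = {(0, 10), (1, 5), (3, 4), (3, 5), (4, 1), (4, 10), (5, 0), (5, 6), (7, 10), (8, 2), (8, 9), (9, 7), (10, 5)}.
Total count |C(F_11)_aff| = 13.


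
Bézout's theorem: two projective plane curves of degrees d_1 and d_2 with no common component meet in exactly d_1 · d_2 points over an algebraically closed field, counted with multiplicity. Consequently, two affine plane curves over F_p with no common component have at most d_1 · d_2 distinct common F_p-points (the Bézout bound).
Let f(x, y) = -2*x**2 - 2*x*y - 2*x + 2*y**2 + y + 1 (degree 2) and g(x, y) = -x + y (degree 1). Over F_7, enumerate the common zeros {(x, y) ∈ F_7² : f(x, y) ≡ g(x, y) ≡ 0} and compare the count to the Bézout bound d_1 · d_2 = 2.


Common zeros: {(4, 4), (6, 6)}; count = 2; Bézout bound = 2.

deg(f) = 2, deg(g) = 1, so Bézout bound = 2.
Scan x ∈ F_7. For each x, list the y ∈ F_7 with f(x, y) ≡ 0 and those with g(x, y) ≡ 0 (mod 7); the common zeros in that column are the intersection.
  x = 0: f ≡ 0 at y ∈ {5}; g ≡ 0 at y ∈ {0}; common: ∅.
  x = 1: f ≡ 0 at y ∈ {5, 6}; g ≡ 0 at y ∈ {1}; common: ∅.
  x = 2: f ≡ 0 at y ∈ ∅; g ≡ 0 at y ∈ {2}; common: ∅.
  x = 3: f ≡ 0 at y ∈ ∅; g ≡ 0 at y ∈ {3}; common: ∅.
  x = 4: f ≡ 0 at y ∈ {3, 4}; g ≡ 0 at y ∈ {4}; common: {4}.
  x = 5: f ≡ 0 at y ∈ {4}; g ≡ 0 at y ∈ {5}; common: ∅.
  x = 6: f ≡ 0 at y ∈ {3, 6}; g ≡ 0 at y ∈ {6}; common: {6}.
Collecting: common zeros = {(4, 4), (6, 6)}, so the count is 2.
Comparison with the Bézout bound: 2 ≤ 2 = deg(f)·deg(g), as expected for curves with no common component (the bound is attained).


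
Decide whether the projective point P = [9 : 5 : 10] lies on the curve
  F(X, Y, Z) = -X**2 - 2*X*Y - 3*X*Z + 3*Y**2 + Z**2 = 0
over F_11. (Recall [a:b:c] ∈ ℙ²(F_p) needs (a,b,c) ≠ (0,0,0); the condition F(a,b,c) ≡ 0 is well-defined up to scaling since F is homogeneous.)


F(9,5,10) ≡ 9 (mod 11); P is NOT on the curve.

Evaluate F(9, 5, 10) term-by-term (mod 11).
  -X**2 ↦ -1·81·1·1 = -81
  -2*X*Y ↦ -2·9·5·1 = -90
  -3*X*Z ↦ -3·9·1·10 = -270
  3*Y**2 ↦ 3·1·25·1 = 75
  Z**2 ↦ 1·1·1·100 = 100
Sum: F(9, 5, 10) = (-81) + (-90) + (-270) + (75) + (100) = -266.
Reducing mod 11: -266 ≡ 9 (mod 11).
Since F(a, b, c) ≡ 9 ≠ 0 (mod 11), P does NOT lie on the curve.


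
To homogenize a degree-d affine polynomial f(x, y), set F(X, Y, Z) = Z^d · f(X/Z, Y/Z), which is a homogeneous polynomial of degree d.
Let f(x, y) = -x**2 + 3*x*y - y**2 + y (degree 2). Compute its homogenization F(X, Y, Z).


F(X, Y, Z) = -X**2 + 3*X*Y - Y**2 + Y*Z

deg(f) = 2.
Substitute x = X/Z, y = Y/Z into f, then multiply by Z^2.
  monomial -1·x^2·y^0 ↦ -1·X^2·Y^0·Z^0.
  monomial 3·x^1·y^1 ↦ 3·X^1·Y^1·Z^0.
  monomial -1·x^0·y^2 ↦ -1·X^0·Y^2·Z^0.
  monomial 1·x^0·y^1 ↦ 1·X^0·Y^1·Z^1.
Collecting: F(X, Y, Z) = -X**2 + 3*X*Y - Y**2 + Y*Z.


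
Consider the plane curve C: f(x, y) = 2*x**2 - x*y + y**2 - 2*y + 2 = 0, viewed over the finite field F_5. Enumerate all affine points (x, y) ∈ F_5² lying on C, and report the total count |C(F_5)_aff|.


Affine F_5-points: {(0, 3), (0, 4), (2, 0), (2, 4), (3, 0), (4, 3)}; count = 6.

For each of the 25 pairs (x, y) ∈ F_5², evaluate f(x, y) mod 5. Record the zeros.
  x = 0: [0↦2, 1↦1, 2↦2, 3↦0, 4↦0]  zeros at y ∈ {3, 4}
  x = 1: [0↦4, 1↦2, 2↦2, 3↦4, 4↦3]  zeros at y ∈ ∅
  x = 2: [0↦0, 1↦2, 2↦1, 3↦2, 4↦0]  zeros at y ∈ {0, 4}
  x = 3: [0↦0, 1↦1, 2↦4, 3↦4, 4↦1]  zeros at y ∈ {0}
  x = 4: [0↦4, 1↦4, 2↦1, 3↦0, 4↦1]  zeros at y ∈ {3}
Collecting zeros: affine points = {(0, 3), (0, 4), (2, 0), (2, 4), (3, 0), (4, 3)}.
Total count |C(F_5)_aff| = 6.


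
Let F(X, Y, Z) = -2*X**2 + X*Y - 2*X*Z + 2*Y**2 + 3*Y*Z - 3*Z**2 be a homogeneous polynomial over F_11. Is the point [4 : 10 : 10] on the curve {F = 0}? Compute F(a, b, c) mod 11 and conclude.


F(4,10,10) ≡ 7 (mod 11); P is NOT on the curve.

Evaluate F(4, 10, 10) term-by-term (mod 11).
  -2*X**2 ↦ -2·16·1·1 = -32
  X*Y ↦ 1·4·10·1 = 40
  -2*X*Z ↦ -2·4·1·10 = -80
  2*Y**2 ↦ 2·1·100·1 = 200
  3*Y*Z ↦ 3·1·10·10 = 300
  -3*Z**2 ↦ -3·1·1·100 = -300
Sum: F(4, 10, 10) = (-32) + (40) + (-80) + (200) + (300) + (-300) = 128.
Reducing mod 11: 128 ≡ 7 (mod 11).
Since F(a, b, c) ≡ 7 ≠ 0 (mod 11), P does NOT lie on the curve.


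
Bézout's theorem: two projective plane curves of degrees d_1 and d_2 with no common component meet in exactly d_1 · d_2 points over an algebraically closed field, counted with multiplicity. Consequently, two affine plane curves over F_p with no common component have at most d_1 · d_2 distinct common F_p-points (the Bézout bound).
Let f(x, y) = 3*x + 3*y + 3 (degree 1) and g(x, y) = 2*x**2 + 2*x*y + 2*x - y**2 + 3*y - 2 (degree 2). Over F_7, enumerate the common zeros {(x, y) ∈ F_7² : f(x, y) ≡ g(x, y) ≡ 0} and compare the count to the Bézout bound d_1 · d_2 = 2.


Common zeros: {(4, 2), (5, 1)}; count = 2; Bézout bound = 2.

deg(f) = 1, deg(g) = 2, so Bézout bound = 2.
Scan x ∈ F_7. For each x, list the y ∈ F_7 with f(x, y) ≡ 0 and those with g(x, y) ≡ 0 (mod 7); the common zeros in that column are the intersection.
  x = 0: f ≡ 0 at y ∈ {6}; g ≡ 0 at y ∈ {1, 2}; common: ∅.
  x = 1: f ≡ 0 at y ∈ {5}; g ≡ 0 at y ∈ ∅; common: ∅.
  x = 2: f ≡ 0 at y ∈ {4}; g ≡ 0 at y ∈ ∅; common: ∅.
  x = 3: f ≡ 0 at y ∈ {3}; g ≡ 0 at y ∈ {4, 5}; common: ∅.
  x = 4: f ≡ 0 at y ∈ {2}; g ≡ 0 at y ∈ {2}; common: {2}.
  x = 5: f ≡ 0 at y ∈ {1}; g ≡ 0 at y ∈ {1, 5}; common: {1}.
  x = 6: f ≡ 0 at y ∈ {0}; g ≡ 0 at y ∈ {4}; common: ∅.
Collecting: common zeros = {(4, 2), (5, 1)}, so the count is 2.
Comparison with the Bézout bound: 2 ≤ 2 = deg(f)·deg(g), as expected for curves with no common component (the bound is attained).


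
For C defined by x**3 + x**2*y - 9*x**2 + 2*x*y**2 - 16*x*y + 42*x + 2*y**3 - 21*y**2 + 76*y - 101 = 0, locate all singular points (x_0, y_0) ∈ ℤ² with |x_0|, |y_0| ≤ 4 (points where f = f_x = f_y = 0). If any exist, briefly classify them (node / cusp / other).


Singular points: {(2, 3)}; classification: cusp.

Compute partial derivatives:
  f_x = 3*x**2 + 2*x*y - 18*x + 2*y**2 - 16*y + 42.
  f_y = x**2 + 4*x*y - 16*x + 6*y**2 - 42*y + 76.
Scan x_0 ∈ {−4, ..., 4}. For each x_0, f_y(x_0, y) is a polynomial in y; find its integer roots y ∈ {−4, ..., 4}, then test f_x and f at those candidates.
  x = -4: f_y(-4, y) = 6*y**2 - 58*y + 156; no integer root y with |y| ≤ 4.
  x = -3: f_y(-3, y) = 6*y**2 - 54*y + 133; no integer root y with |y| ≤ 4.
  x = -2: f_y(-2, y) = 6*y**2 - 50*y + 112; no integer root y with |y| ≤ 4.
  x = -1: f_y(-1, y) = 6*y**2 - 46*y + 93; no integer root y with |y| ≤ 4.
  x = 0: f_y(0, y) = 6*y**2 - 42*y + 76; no integer root y with |y| ≤ 4.
  x = 1: f_y(1, y) = 6*y**2 - 38*y + 61; no integer root y with |y| ≤ 4.
  x = 2: f_y(2, y) = 6*y**2 - 34*y + 48; vanishes at y ∈ {3}. (2, 3): f_x = 0, f = 0 — SINGULAR.
  x = 3: f_y(3, y) = 6*y**2 - 30*y + 37; no integer root y with |y| ≤ 4.
  x = 4: f_y(4, y) = 6*y**2 - 26*y + 28; vanishes at y ∈ {2}. (4, 2): f_x = 10 ≠ 0.
Only singular point on the grid: (2, 3).
Classify: substitute x = 2 + u, y = 3 + v and expand: f = u**3 + u**2*v + 2*u*v**2 + 2*v**3 + v**2.
No constant or linear terms (consistent with a singular point). Quadratic part: v**2. Cubic part: u**3 + u**2*v + 2*u*v**2 + 2*v**3.
The quadratic part v**2 is a perfect square, so there is a single (double) tangent line v = 0, i.e. y = 3. Restricting the cubic part to that line (v = 0) leaves u**3 ≠ 0, so f is not divisible by v and the branch is v² ≈ -u**3 to lowest order — this is a cusp.
Classification: cusp.


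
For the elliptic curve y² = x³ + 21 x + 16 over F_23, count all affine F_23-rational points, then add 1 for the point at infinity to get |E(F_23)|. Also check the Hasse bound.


Affine points = {(0, 4), (0, 19), (4, 7), (4, 16), (5, 4), (5, 19), (6, 6), (6, 17), (7, 0), (8, 11), (8, 12), (12, 8), (12, 15), (13, 5), (13, 18), (14, 8), (14, 15), (15, 7), (15, 16), (16, 3), (16, 20), (18, 4), (18, 19), (19, 11), (19, 12), (20, 8), (20, 15), (21, 9), (21, 14)}; affine count = 29; |E(F_23)| = 30.

Discriminant check: Δ ∝ 4a³ + 27b² = 4·21³ + 27·16² = 4·9261 + 27·256 ≡ 3 (mod 23). Nonzero ⇒ E is nonsingular.
For each x ∈ F_23, compute rhs = x³ + 21·x + 16 mod 23, then count y ∈ F_23 with y² ≡ rhs.
  x = 0: rhs = 16, matching y values: 4, 19 (2 points).
  x = 1: rhs = 15, matching y values: none (0 points).
  x = 2: rhs = 20, matching y values: none (0 points).
  x = 3: rhs = 14, matching y values: none (0 points).
  x = 4: rhs = 3, matching y values: 7, 16 (2 points).
  x = 5: rhs = 16, matching y values: 4, 19 (2 points).
  x = 6: rhs = 13, matching y values: 6, 17 (2 points).
  x = 7: rhs = 0, matching y values: 0 (1 points).
  x = 8: rhs = 6, matching y values: 11, 12 (2 points).
  x = 9: rhs = 14, matching y values: none (0 points).
  x = 10: rhs = 7, matching y values: none (0 points).
  x = 11: rhs = 14, matching y values: none (0 points).
  x = 12: rhs = 18, matching y values: 8, 15 (2 points).
  x = 13: rhs = 2, matching y values: 5, 18 (2 points).
  x = 14: rhs = 18, matching y values: 8, 15 (2 points).
  x = 15: rhs = 3, matching y values: 7, 16 (2 points).
  x = 16: rhs = 9, matching y values: 3, 20 (2 points).
  x = 17: rhs = 19, matching y values: none (0 points).
  x = 18: rhs = 16, matching y values: 4, 19 (2 points).
  x = 19: rhs = 6, matching y values: 11, 12 (2 points).
  x = 20: rhs = 18, matching y values: 8, 15 (2 points).
  x = 21: rhs = 12, matching y values: 9, 14 (2 points).
  x = 22: rhs = 17, matching y values: none (0 points).
Total affine count: 29.
Full point count |E(F_23)| = 29 + 1 = 30.
Hasse bound: |30 − (23+1)| = |6| = 6 ≤ 2√23 ≈ 9.5917 ✓.


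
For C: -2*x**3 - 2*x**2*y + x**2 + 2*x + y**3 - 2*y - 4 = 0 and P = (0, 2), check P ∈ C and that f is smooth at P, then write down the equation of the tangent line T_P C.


Tangent line at P: 2*x + 10*y - 20 = 0.

Step 1: f(0, 2) = 0, so P lies on C.
Step 2: partial derivatives
  f_x(x, y) = -6*x**2 - 4*x*y + 2*x + 2, f_y(x, y) = -2*x**2 + 3*y**2 - 2.
  f_x(P) = 2, f_y(P) = 10 (gradient nonzero, so P is smooth).
Step 3: tangent line at P: 2·(x − 0) + 10·(y − 2) = 0.
Expanding: 2*x + 10*y - 20 = 0.


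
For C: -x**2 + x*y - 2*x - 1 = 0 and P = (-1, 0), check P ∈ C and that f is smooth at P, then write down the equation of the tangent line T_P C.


Tangent line at P: -y = 0.

Step 1: f(-1, 0) = 0, so P lies on C.
Step 2: partial derivatives
  f_x(x, y) = -2*x + y - 2, f_y(x, y) = x.
  f_x(P) = 0, f_y(P) = -1 (gradient nonzero, so P is smooth).
Step 3: tangent line at P: 0·(x − -1) + -1·(y − 0) = 0.
Expanding: -y = 0.


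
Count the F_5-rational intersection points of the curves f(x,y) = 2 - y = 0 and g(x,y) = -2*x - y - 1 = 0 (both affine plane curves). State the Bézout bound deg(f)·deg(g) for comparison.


Common zeros: {(1, 2)}; count = 1; Bézout bound = 1.

deg(f) = 1, deg(g) = 1, so Bézout bound = 1.
Scan x ∈ F_5. For each x, list the y ∈ F_5 with f(x, y) ≡ 0 and those with g(x, y) ≡ 0 (mod 5); the common zeros in that column are the intersection.
  x = 0: f ≡ 0 at y ∈ {2}; g ≡ 0 at y ∈ {4}; common: ∅.
  x = 1: f ≡ 0 at y ∈ {2}; g ≡ 0 at y ∈ {2}; common: {2}.
  x = 2: f ≡ 0 at y ∈ {2}; g ≡ 0 at y ∈ {0}; common: ∅.
  x = 3: f ≡ 0 at y ∈ {2}; g ≡ 0 at y ∈ {3}; common: ∅.
  x = 4: f ≡ 0 at y ∈ {2}; g ≡ 0 at y ∈ {1}; common: ∅.
Collecting: common zeros = {(1, 2)}, so the count is 1.
Comparison with the Bézout bound: 1 ≤ 1 = deg(f)·deg(g), as expected for curves with no common component (the bound is attained).


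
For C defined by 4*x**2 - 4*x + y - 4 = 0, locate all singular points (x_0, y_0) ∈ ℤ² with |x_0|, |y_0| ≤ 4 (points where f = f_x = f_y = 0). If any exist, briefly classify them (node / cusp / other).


No singular points in the scanned grid; C is smooth there.

Compute partial derivatives:
  f_x = 8*x - 4.
  f_y = 1.
f_y = 1 is a nonzero constant, so f_y never vanishes: no point (x, y) can satisfy f = f_x = f_y = 0. In particular no (x, y) ∈ {−4, ..., 4}² is singular; the curve is smooth.


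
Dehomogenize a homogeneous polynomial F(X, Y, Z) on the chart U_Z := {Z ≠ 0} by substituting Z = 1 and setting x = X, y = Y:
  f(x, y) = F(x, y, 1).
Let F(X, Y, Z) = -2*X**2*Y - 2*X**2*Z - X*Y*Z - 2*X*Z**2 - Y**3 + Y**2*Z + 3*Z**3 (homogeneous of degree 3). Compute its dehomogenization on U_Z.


f(x, y) = -2*x**2*y - 2*x**2 - x*y - 2*x - y**3 + y**2 + 3

On U_Z we set Z = 1. Each monomial c·X^i·Y^j·Z^k in F becomes c·x^i·y^j·1^k = c·x^i·y^j.
Substituting Z = 1: F(X, Y, 1) = -2*x**2*y - 2*x**2 - x*y - 2*x - y**3 + y**2 + 3.
Note: deg(f) ≤ deg(F) = 3; strict inequality happens when F is divisible by Z (lost terms).


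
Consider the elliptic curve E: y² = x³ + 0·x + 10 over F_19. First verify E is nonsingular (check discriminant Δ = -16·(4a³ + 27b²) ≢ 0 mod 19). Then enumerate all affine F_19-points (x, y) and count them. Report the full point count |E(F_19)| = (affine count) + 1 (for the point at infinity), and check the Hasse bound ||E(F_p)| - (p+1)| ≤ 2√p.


Affine points = {(1, 7), (1, 12), (4, 6), (4, 13), (6, 6), (6, 13), (7, 7), (7, 12), (8, 3), (8, 16), (9, 6), (9, 13), (11, 7), (11, 12), (12, 3), (12, 16), (18, 3), (18, 16)}; affine count = 18; |E(F_19)| = 19.

Discriminant check: Δ ∝ 4a³ + 27b² = 4·0³ + 27·10² = 4·0 + 27·100 ≡ 2 (mod 19). Nonzero ⇒ E is nonsingular.
For each x ∈ F_19, compute rhs = x³ + 0·x + 10 mod 19, then count y ∈ F_19 with y² ≡ rhs.
  x = 0: rhs = 10, matching y values: none (0 points).
  x = 1: rhs = 11, matching y values: 7, 12 (2 points).
  x = 2: rhs = 18, matching y values: none (0 points).
  x = 3: rhs = 18, matching y values: none (0 points).
  x = 4: rhs = 17, matching y values: 6, 13 (2 points).
  x = 5: rhs = 2, matching y values: none (0 points).
  x = 6: rhs = 17, matching y values: 6, 13 (2 points).
  x = 7: rhs = 11, matching y values: 7, 12 (2 points).
  x = 8: rhs = 9, matching y values: 3, 16 (2 points).
  x = 9: rhs = 17, matching y values: 6, 13 (2 points).
  x = 10: rhs = 3, matching y values: none (0 points).
  x = 11: rhs = 11, matching y values: 7, 12 (2 points).
  x = 12: rhs = 9, matching y values: 3, 16 (2 points).
  x = 13: rhs = 3, matching y values: none (0 points).
  x = 14: rhs = 18, matching y values: none (0 points).
  x = 15: rhs = 3, matching y values: none (0 points).
  x = 16: rhs = 2, matching y values: none (0 points).
  x = 17: rhs = 2, matching y values: none (0 points).
  x = 18: rhs = 9, matching y values: 3, 16 (2 points).
Total affine count: 18.
Full point count |E(F_19)| = 18 + 1 = 19.
Hasse bound: |19 − (19+1)| = |-1| = 1 ≤ 2√19 ≈ 8.7178 ✓.


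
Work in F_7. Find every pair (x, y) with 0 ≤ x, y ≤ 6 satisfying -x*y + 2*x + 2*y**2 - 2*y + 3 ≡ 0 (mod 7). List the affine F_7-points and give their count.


Affine F_7-points: {(0, 2), (0, 6), (1, 2), (1, 3), (2, 0), (2, 2), (3, 2), (3, 4), (4, 1), (4, 2), (5, 2), (5, 5), (6, 2)}; count = 13.

For each of the 49 pairs (x, y) ∈ F_7², evaluate f(x, y) mod 7. Record the zeros.
  x = 0: [0↦3, 1↦3, 2↦0, 3↦1, 4↦6, 5↦1, 6↦0]  zeros at y ∈ {2, 6}
  x = 1: [0↦5, 1↦4, 2↦0, 3↦0, 4↦4, 5↦5, 6↦3]  zeros at y ∈ {2, 3}
  x = 2: [0↦0, 1↦5, 2↦0, 3↦6, 4↦2, 5↦2, 6↦6]  zeros at y ∈ {0, 2}
  x = 3: [0↦2, 1↦6, 2↦0, 3↦5, 4↦0, 5↦6, 6↦2]  zeros at y ∈ {2, 4}
  x = 4: [0↦4, 1↦0, 2↦0, 3↦4, 4↦5, 5↦3, 6↦5]  zeros at y ∈ {1, 2}
  x = 5: [0↦6, 1↦1, 2↦0, 3↦3, 4↦3, 5↦0, 6↦1]  zeros at y ∈ {2, 5}
  x = 6: [0↦1, 1↦2, 2↦0, 3↦2, 4↦1, 5↦4, 6↦4]  zeros at y ∈ {2}
Collecting zeros: affine points = {(0, 2), (0, 6), (1, 2), (1, 3), (2, 0), (2, 2), (3, 2), (3, 4), (4, 1), (4, 2), (5, 2), (5, 5), (6, 2)}.
Total count |C(F_7)_aff| = 13.


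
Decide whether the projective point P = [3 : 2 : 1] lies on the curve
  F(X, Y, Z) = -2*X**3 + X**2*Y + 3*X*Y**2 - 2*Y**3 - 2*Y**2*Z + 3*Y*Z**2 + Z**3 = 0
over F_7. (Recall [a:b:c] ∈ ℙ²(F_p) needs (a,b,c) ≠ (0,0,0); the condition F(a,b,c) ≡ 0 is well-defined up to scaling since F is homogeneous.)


F(3,2,1) ≡ 4 (mod 7); P is NOT on the curve.

Evaluate F(3, 2, 1) term-by-term (mod 7).
  -2*X**3 ↦ -2·27·1·1 = -54
  X**2*Y ↦ 1·9·2·1 = 18
  3*X*Y**2 ↦ 3·3·4·1 = 36
  -2*Y**3 ↦ -2·1·8·1 = -16
  -2*Y**2*Z ↦ -2·1·4·1 = -8
  3*Y*Z**2 ↦ 3·1·2·1 = 6
  Z**3 ↦ 1·1·1·1 = 1
Sum: F(3, 2, 1) = (-54) + (18) + (36) + (-16) + (-8) + (6) + (1) = -17.
Reducing mod 7: -17 ≡ 4 (mod 7).
Since F(a, b, c) ≡ 4 ≠ 0 (mod 7), P does NOT lie on the curve.


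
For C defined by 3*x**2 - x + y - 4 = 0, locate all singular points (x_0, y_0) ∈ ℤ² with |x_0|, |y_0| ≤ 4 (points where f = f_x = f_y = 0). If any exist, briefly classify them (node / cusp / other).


No singular points in the scanned grid; C is smooth there.

Compute partial derivatives:
  f_x = 6*x - 1.
  f_y = 1.
f_y = 1 is a nonzero constant, so f_y never vanishes: no point (x, y) can satisfy f = f_x = f_y = 0. In particular no (x, y) ∈ {−4, ..., 4}² is singular; the curve is smooth.


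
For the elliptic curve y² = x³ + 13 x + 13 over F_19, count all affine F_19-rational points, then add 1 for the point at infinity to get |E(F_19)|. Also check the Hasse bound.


Affine points = {(2, 3), (2, 16), (9, 2), (9, 17), (11, 9), (11, 10), (12, 4), (12, 15), (13, 2), (13, 17), (15, 7), (15, 12), (16, 2), (16, 17), (17, 6), (17, 13)}; affine count = 16; |E(F_19)| = 17.

Discriminant check: Δ ∝ 4a³ + 27b² = 4·13³ + 27·13² = 4·2197 + 27·169 ≡ 13 (mod 19). Nonzero ⇒ E is nonsingular.
For each x ∈ F_19, compute rhs = x³ + 13·x + 13 mod 19, then count y ∈ F_19 with y² ≡ rhs.
  x = 0: rhs = 13, matching y values: none (0 points).
  x = 1: rhs = 8, matching y values: none (0 points).
  x = 2: rhs = 9, matching y values: 3, 16 (2 points).
  x = 3: rhs = 3, matching y values: none (0 points).
  x = 4: rhs = 15, matching y values: none (0 points).
  x = 5: rhs = 13, matching y values: none (0 points).
  x = 6: rhs = 3, matching y values: none (0 points).
  x = 7: rhs = 10, matching y values: none (0 points).
  x = 8: rhs = 2, matching y values: none (0 points).
  x = 9: rhs = 4, matching y values: 2, 17 (2 points).
  x = 10: rhs = 3, matching y values: none (0 points).
  x = 11: rhs = 5, matching y values: 9, 10 (2 points).
  x = 12: rhs = 16, matching y values: 4, 15 (2 points).
  x = 13: rhs = 4, matching y values: 2, 17 (2 points).
  x = 14: rhs = 13, matching y values: none (0 points).
  x = 15: rhs = 11, matching y values: 7, 12 (2 points).
  x = 16: rhs = 4, matching y values: 2, 17 (2 points).
  x = 17: rhs = 17, matching y values: 6, 13 (2 points).
  x = 18: rhs = 18, matching y values: none (0 points).
Total affine count: 16.
Full point count |E(F_19)| = 16 + 1 = 17.
Hasse bound: |17 − (19+1)| = |-3| = 3 ≤ 2√19 ≈ 8.7178 ✓.


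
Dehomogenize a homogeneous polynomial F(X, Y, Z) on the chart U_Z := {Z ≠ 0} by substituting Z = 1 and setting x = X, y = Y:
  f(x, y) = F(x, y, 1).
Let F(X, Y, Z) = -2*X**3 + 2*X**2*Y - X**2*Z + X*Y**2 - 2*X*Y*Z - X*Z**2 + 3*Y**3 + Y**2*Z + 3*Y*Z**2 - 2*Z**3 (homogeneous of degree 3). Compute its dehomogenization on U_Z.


f(x, y) = -2*x**3 + 2*x**2*y - x**2 + x*y**2 - 2*x*y - x + 3*y**3 + y**2 + 3*y - 2

On U_Z we set Z = 1. Each monomial c·X^i·Y^j·Z^k in F becomes c·x^i·y^j·1^k = c·x^i·y^j.
Substituting Z = 1: F(X, Y, 1) = -2*x**3 + 2*x**2*y - x**2 + x*y**2 - 2*x*y - x + 3*y**3 + y**2 + 3*y - 2.
Note: deg(f) ≤ deg(F) = 3; strict inequality happens when F is divisible by Z (lost terms).


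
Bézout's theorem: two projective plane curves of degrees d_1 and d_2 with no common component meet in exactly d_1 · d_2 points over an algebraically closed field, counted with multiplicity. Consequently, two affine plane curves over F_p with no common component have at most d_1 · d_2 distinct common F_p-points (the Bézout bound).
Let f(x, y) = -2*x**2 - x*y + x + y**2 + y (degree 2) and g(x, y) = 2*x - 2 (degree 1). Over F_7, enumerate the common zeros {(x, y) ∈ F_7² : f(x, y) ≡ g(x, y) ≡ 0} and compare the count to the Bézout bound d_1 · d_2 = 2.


Common zeros: {(1, 1), (1, 6)}; count = 2; Bézout bound = 2.

deg(f) = 2, deg(g) = 1, so Bézout bound = 2.
Scan x ∈ F_7. For each x, list the y ∈ F_7 with f(x, y) ≡ 0 and those with g(x, y) ≡ 0 (mod 7); the common zeros in that column are the intersection.
  x = 0: f ≡ 0 at y ∈ {0, 6}; g ≡ 0 at y ∈ ∅; common: ∅.
  x = 1: f ≡ 0 at y ∈ {1, 6}; g ≡ 0 at y ∈ {0, 1, 2, 3, 4, 5, 6}; common: {1, 6}.
  x = 2: f ≡ 0 at y ∈ {3, 5}; g ≡ 0 at y ∈ ∅; common: ∅.
  x = 3: f ≡ 0 at y ∈ {4, 5}; g ≡ 0 at y ∈ ∅; common: ∅.
  x = 4: f ≡ 0 at y ∈ {0, 3}; g ≡ 0 at y ∈ ∅; common: ∅.
  x = 5: f ≡ 0 at y ∈ {2}; g ≡ 0 at y ∈ ∅; common: ∅.
  x = 6: f ≡ 0 at y ∈ {1, 4}; g ≡ 0 at y ∈ ∅; common: ∅.
Collecting: common zeros = {(1, 1), (1, 6)}, so the count is 2.
Comparison with the Bézout bound: 2 ≤ 2 = deg(f)·deg(g), as expected for curves with no common component (the bound is attained).


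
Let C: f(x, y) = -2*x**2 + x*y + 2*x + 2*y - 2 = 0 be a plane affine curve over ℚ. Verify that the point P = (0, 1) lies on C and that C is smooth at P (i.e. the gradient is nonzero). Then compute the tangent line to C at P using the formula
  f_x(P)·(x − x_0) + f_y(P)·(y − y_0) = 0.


Tangent line at P: 3*x + 2*y - 2 = 0.

Step 1: f(0, 1) = 0, so P lies on C.
Step 2: partial derivatives
  f_x(x, y) = -4*x + y + 2, f_y(x, y) = x + 2.
  f_x(P) = 3, f_y(P) = 2 (gradient nonzero, so P is smooth).
Step 3: tangent line at P: 3·(x − 0) + 2·(y − 1) = 0.
Expanding: 3*x + 2*y - 2 = 0.


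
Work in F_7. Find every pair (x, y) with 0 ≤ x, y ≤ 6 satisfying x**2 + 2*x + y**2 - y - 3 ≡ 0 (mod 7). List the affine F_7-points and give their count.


Affine F_7-points: {(1, 0), (1, 1), (2, 2), (2, 6), (3, 2), (3, 6), (4, 0), (4, 1)}; count = 8.

For each of the 49 pairs (x, y) ∈ F_7², evaluate f(x, y) mod 7. Record the zeros.
  x = 0: [0↦4, 1↦4, 2↦6, 3↦3, 4↦2, 5↦3, 6↦6]  zeros at y ∈ ∅
  x = 1: [0↦0, 1↦0, 2↦2, 3↦6, 4↦5, 5↦6, 6↦2]  zeros at y ∈ {0, 1}
  x = 2: [0↦5, 1↦5, 2↦0, 3↦4, 4↦3, 5↦4, 6↦0]  zeros at y ∈ {2, 6}
  x = 3: [0↦5, 1↦5, 2↦0, 3↦4, 4↦3, 5↦4, 6↦0]  zeros at y ∈ {2, 6}
  x = 4: [0↦0, 1↦0, 2↦2, 3↦6, 4↦5, 5↦6, 6↦2]  zeros at y ∈ {0, 1}
  x = 5: [0↦4, 1↦4, 2↦6, 3↦3, 4↦2, 5↦3, 6↦6]  zeros at y ∈ ∅
  x = 6: [0↦3, 1↦3, 2↦5, 3↦2, 4↦1, 5↦2, 6↦5]  zeros at y ∈ ∅
Collecting zeros: affine points = {(1, 0), (1, 1), (2, 2), (2, 6), (3, 2), (3, 6), (4, 0), (4, 1)}.
Total count |C(F_7)_aff| = 8.


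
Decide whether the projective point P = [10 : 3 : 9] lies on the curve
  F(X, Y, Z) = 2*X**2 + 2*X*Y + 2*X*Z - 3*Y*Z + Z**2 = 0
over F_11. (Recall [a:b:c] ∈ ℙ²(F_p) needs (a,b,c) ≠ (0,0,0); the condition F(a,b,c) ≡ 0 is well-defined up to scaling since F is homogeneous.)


F(10,3,9) ≡ 0 (mod 11); P is on the curve.

Evaluate F(10, 3, 9) term-by-term (mod 11).
  2*X**2 ↦ 2·100·1·1 = 200
  2*X*Y ↦ 2·10·3·1 = 60
  2*X*Z ↦ 2·10·1·9 = 180
  -3*Y*Z ↦ -3·1·3·9 = -81
  Z**2 ↦ 1·1·1·81 = 81
Sum: F(10, 3, 9) = (200) + (60) + (180) + (-81) + (81) = 440.
Reducing mod 11: 440 ≡ 0 (mod 11).
Since F(a, b, c) ≡ 0 (mod 11), P lies on the curve.


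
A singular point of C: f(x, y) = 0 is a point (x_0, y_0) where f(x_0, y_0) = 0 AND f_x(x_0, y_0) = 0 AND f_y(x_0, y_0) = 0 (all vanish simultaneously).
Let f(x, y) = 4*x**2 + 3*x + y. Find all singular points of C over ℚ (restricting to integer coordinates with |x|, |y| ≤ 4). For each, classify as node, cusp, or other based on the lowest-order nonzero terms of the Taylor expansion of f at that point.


No singular points in the scanned grid; C is smooth there.

Compute partial derivatives:
  f_x = 8*x + 3.
  f_y = 1.
f_y = 1 is a nonzero constant, so f_y never vanishes: no point (x, y) can satisfy f = f_x = f_y = 0. In particular no (x, y) ∈ {−4, ..., 4}² is singular; the curve is smooth.


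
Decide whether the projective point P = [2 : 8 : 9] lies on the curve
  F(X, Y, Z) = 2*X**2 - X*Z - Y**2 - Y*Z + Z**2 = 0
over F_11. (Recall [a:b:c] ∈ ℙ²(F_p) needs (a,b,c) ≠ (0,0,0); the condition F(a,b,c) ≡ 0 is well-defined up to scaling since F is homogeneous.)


F(2,8,9) ≡ 1 (mod 11); P is NOT on the curve.

Evaluate F(2, 8, 9) term-by-term (mod 11).
  2*X**2 ↦ 2·4·1·1 = 8
  -X*Z ↦ -1·2·1·9 = -18
  -Y**2 ↦ -1·1·64·1 = -64
  -Y*Z ↦ -1·1·8·9 = -72
  Z**2 ↦ 1·1·1·81 = 81
Sum: F(2, 8, 9) = (8) + (-18) + (-64) + (-72) + (81) = -65.
Reducing mod 11: -65 ≡ 1 (mod 11).
Since F(a, b, c) ≡ 1 ≠ 0 (mod 11), P does NOT lie on the curve.


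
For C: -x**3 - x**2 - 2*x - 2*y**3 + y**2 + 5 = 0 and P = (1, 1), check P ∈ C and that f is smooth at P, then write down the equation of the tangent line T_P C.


Tangent line at P: -7*x - 4*y + 11 = 0.

Step 1: f(1, 1) = 0, so P lies on C.
Step 2: partial derivatives
  f_x(x, y) = -3*x**2 - 2*x - 2, f_y(x, y) = -6*y**2 + 2*y.
  f_x(P) = -7, f_y(P) = -4 (gradient nonzero, so P is smooth).
Step 3: tangent line at P: -7·(x − 1) + -4·(y − 1) = 0.
Expanding: -7*x - 4*y + 11 = 0.


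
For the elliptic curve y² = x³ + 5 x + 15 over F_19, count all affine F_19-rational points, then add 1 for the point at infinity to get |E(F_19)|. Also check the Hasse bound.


Affine points = {(3, 0), (4, 2), (4, 17), (8, 4), (8, 15), (10, 1), (10, 18), (12, 6), (12, 13), (13, 4), (13, 15), (14, 6), (14, 13), (15, 8), (15, 11), (16, 7), (16, 12), (17, 4), (17, 15), (18, 3), (18, 16)}; affine count = 21; |E(F_19)| = 22.

Discriminant check: Δ ∝ 4a³ + 27b² = 4·5³ + 27·15² = 4·125 + 27·225 ≡ 1 (mod 19). Nonzero ⇒ E is nonsingular.
For each x ∈ F_19, compute rhs = x³ + 5·x + 15 mod 19, then count y ∈ F_19 with y² ≡ rhs.
  x = 0: rhs = 15, matching y values: none (0 points).
  x = 1: rhs = 2, matching y values: none (0 points).
  x = 2: rhs = 14, matching y values: none (0 points).
  x = 3: rhs = 0, matching y values: 0 (1 points).
  x = 4: rhs = 4, matching y values: 2, 17 (2 points).
  x = 5: rhs = 13, matching y values: none (0 points).
  x = 6: rhs = 14, matching y values: none (0 points).
  x = 7: rhs = 13, matching y values: none (0 points).
  x = 8: rhs = 16, matching y values: 4, 15 (2 points).
  x = 9: rhs = 10, matching y values: none (0 points).
  x = 10: rhs = 1, matching y values: 1, 18 (2 points).
  x = 11: rhs = 14, matching y values: none (0 points).
  x = 12: rhs = 17, matching y values: 6, 13 (2 points).
  x = 13: rhs = 16, matching y values: 4, 15 (2 points).
  x = 14: rhs = 17, matching y values: 6, 13 (2 points).
  x = 15: rhs = 7, matching y values: 8, 11 (2 points).
  x = 16: rhs = 11, matching y values: 7, 12 (2 points).
  x = 17: rhs = 16, matching y values: 4, 15 (2 points).
  x = 18: rhs = 9, matching y values: 3, 16 (2 points).
Total affine count: 21.
Full point count |E(F_19)| = 21 + 1 = 22.
Hasse bound: |22 − (19+1)| = |2| = 2 ≤ 2√19 ≈ 8.7178 ✓.


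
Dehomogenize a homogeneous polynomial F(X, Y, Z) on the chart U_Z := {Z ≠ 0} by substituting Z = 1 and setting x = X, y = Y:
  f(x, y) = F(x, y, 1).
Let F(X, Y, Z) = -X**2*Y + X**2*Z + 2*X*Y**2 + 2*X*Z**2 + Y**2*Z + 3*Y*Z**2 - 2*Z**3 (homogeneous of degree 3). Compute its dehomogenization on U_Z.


f(x, y) = -x**2*y + x**2 + 2*x*y**2 + 2*x + y**2 + 3*y - 2

On U_Z we set Z = 1. Each monomial c·X^i·Y^j·Z^k in F becomes c·x^i·y^j·1^k = c·x^i·y^j.
Substituting Z = 1: F(X, Y, 1) = -x**2*y + x**2 + 2*x*y**2 + 2*x + y**2 + 3*y - 2.
Note: deg(f) ≤ deg(F) = 3; strict inequality happens when F is divisible by Z (lost terms).


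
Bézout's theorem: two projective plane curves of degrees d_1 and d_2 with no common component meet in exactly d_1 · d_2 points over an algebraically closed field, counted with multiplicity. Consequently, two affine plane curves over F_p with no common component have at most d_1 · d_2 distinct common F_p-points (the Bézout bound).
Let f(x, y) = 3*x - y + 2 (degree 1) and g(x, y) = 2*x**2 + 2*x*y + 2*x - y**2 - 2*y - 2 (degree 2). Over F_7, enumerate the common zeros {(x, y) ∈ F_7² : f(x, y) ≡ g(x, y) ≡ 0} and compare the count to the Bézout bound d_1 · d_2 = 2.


Common zeros: ∅; count = 0; Bézout bound = 2.

deg(f) = 1, deg(g) = 2, so Bézout bound = 2.
Scan x ∈ F_7. For each x, list the y ∈ F_7 with f(x, y) ≡ 0 and those with g(x, y) ≡ 0 (mod 7); the common zeros in that column are the intersection.
  x = 0: f ≡ 0 at y ∈ {2}; g ≡ 0 at y ∈ ∅; common: ∅.
  x = 1: f ≡ 0 at y ∈ {5}; g ≡ 0 at y ∈ {3, 4}; common: ∅.
  x = 2: f ≡ 0 at y ∈ {1}; g ≡ 0 at y ∈ {3, 6}; common: ∅.
  x = 3: f ≡ 0 at y ∈ {4}; g ≡ 0 at y ∈ ∅; common: ∅.
  x = 4: f ≡ 0 at y ∈ {0}; g ≡ 0 at y ∈ ∅; common: ∅.
  x = 5: f ≡ 0 at y ∈ {3}; g ≡ 0 at y ∈ {2, 6}; common: ∅.
  x = 6: f ≡ 0 at y ∈ {6}; g ≡ 0 at y ∈ {1, 2}; common: ∅.
Collecting: common zeros = ∅, so the count is 0.
Comparison with the Bézout bound: 0 ≤ 2 = deg(f)·deg(g), as expected for curves with no common component (the affine F_7-count falls short of the bound because intersections may lie at infinity, over extension fields, or carry multiplicity).


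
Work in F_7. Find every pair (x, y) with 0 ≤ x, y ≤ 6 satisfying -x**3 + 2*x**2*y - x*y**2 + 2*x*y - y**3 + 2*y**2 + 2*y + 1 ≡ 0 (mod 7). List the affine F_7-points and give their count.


Affine F_7-points: {(1, 0), (1, 3), (1, 5), (2, 0), (3, 2), (4, 0), (4, 5), (5, 5)}; count = 8.

For each of the 49 pairs (x, y) ∈ F_7², evaluate f(x, y) mod 7. Record the zeros.
  x = 0: [0↦1, 1↦4, 2↦5, 3↦5, 4↦5, 5↦6, 6↦2]  zeros at y ∈ ∅
  x = 1: [0↦0, 1↦6, 2↦1, 3↦0, 4↦4, 5↦0, 6↦3]  zeros at y ∈ {0, 3, 5}
  x = 2: [0↦0, 1↦6, 2↦6, 3↦1, 4↦6, 5↦1, 6↦1]  zeros at y ∈ {0}
  x = 3: [0↦2, 1↦5, 2↦0, 3↦2, 4↦5, 5↦3, 6↦4]  zeros at y ∈ {2}
  x = 4: [0↦0, 1↦4, 2↦5, 3↦4, 4↦2, 5↦0, 6↦6]  zeros at y ∈ {0, 5}
  x = 5: [0↦2, 1↦4, 2↦1, 3↦1, 4↦5, 5↦0, 6↦1]  zeros at y ∈ {5}
  x = 6: [0↦2, 1↦6, 2↦3, 3↦1, 4↦1, 5↦4, 6↦4]  zeros at y ∈ ∅
Collecting zeros: affine points = {(1, 0), (1, 3), (1, 5), (2, 0), (3, 2), (4, 0), (4, 5), (5, 5)}.
Total count |C(F_7)_aff| = 8.


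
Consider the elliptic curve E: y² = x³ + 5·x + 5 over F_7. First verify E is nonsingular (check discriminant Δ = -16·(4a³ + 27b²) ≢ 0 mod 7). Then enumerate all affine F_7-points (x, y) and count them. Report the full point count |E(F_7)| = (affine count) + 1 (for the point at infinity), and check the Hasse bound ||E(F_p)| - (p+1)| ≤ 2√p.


Affine points = {(1, 2), (1, 5), (2, 3), (2, 4), (5, 1), (5, 6)}; affine count = 6; |E(F_7)| = 7.

Discriminant check: Δ ∝ 4a³ + 27b² = 4·5³ + 27·5² = 4·125 + 27·25 ≡ 6 (mod 7). Nonzero ⇒ E is nonsingular.
For each x ∈ F_7, compute rhs = x³ + 5·x + 5 mod 7, then count y ∈ F_7 with y² ≡ rhs.
  x = 0: rhs = 5, matching y values: none (0 points).
  x = 1: rhs = 4, matching y values: 2, 5 (2 points).
  x = 2: rhs = 2, matching y values: 3, 4 (2 points).
  x = 3: rhs = 5, matching y values: none (0 points).
  x = 4: rhs = 5, matching y values: none (0 points).
  x = 5: rhs = 1, matching y values: 1, 6 (2 points).
  x = 6: rhs = 6, matching y values: none (0 points).
Total affine count: 6.
Full point count |E(F_7)| = 6 + 1 = 7.
Hasse bound: |7 − (7+1)| = |-1| = 1 ≤ 2√7 ≈ 5.2915 ✓.
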